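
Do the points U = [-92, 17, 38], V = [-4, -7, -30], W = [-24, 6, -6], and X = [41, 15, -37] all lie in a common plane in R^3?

No

The four points are coplanar iff the 3×3 determinant with rows UV, UW, UX is zero.
Rows: (88, -24, -68), (68, -11, -44), (133, -2, -75).
Expanding along the first row: (88)(737) − (-24)(752) + (-68)(1327) = -7332.
Nonzero ⇒ not coplanar.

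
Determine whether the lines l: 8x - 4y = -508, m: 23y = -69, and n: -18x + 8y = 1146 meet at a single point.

Yes

Intersecting l and m: solving the 2×2 system gives (x, y) = (-65, -3).
Substitute into n: (-18)(-65) + (8)(-3) = 1146.
This equals 1146, so (-65, -3) lies on all three lines and they are concurrent.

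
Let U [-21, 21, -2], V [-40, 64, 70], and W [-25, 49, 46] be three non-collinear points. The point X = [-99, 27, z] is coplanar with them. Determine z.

The plane through U, V, W has equation 48x + 624y − 360z = 12816.
Substituting X: (-360)z + (12096) = 12816, so z = -2.

-2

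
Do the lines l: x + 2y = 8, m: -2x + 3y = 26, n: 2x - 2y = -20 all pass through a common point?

Yes

Lines aᵢx + bᵢy = cᵢ with pairwise distinct directions are concurrent exactly when det[aᵢ bᵢ cᵢ] = 0.
Here the determinant is 0.
It vanishes, so the lines are concurrent at (-4, 6).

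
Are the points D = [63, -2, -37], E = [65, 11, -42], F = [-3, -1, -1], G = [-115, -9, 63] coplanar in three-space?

A normal to the plane through D, E, F is n = DE × DF = (473, 258, 860).
The plane has equation n·P = -2537. For G: n·G = -2537.
Equal, so G lies in the plane and all four are coplanar.

Yes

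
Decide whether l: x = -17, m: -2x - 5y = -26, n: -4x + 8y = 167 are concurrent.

No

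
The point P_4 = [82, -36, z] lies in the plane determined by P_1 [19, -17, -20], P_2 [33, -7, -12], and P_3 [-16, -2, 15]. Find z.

A normal to the plane is n = P_1P_2 × P_1P_3 = (230, -770, 560).
P_4 lies in the plane iff n · P_1P_4 = 0.
This gives (560)z + (40320) = 0, so z = -72.

-72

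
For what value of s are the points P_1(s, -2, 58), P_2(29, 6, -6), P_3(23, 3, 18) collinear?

13

Collinearity requires P_1P_2 × P_1P_3 = 0; each component is linear in s.
The y-component gives (24)s + (-312) = 0, so s = 13.
The remaining components then also vanish.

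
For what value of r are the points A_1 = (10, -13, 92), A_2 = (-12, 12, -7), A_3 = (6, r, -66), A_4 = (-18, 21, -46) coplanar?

The points are coplanar iff A_1A_2 · (A_1A_3 × A_1A_4) = 0.
Expanding, this is linear in r: (264)r + (-4488) = 0.
So r = 17.

17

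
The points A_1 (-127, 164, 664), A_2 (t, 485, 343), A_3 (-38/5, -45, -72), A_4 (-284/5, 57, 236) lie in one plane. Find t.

Normal to plane A_1A_3A_4: n = (10700, -564, 1896); plane equation n·P = -192452.
Requiring n·A_2 = -192452: (10700)t + (376788) = -192452.
So t = -266/5.

-266/5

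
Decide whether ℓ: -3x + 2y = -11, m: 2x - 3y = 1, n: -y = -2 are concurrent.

No

The three lines meet at one point iff the augmented coefficient matrix [aᵢ bᵢ cᵢ] has rank < 3, i.e. its determinant vanishes.
Here the determinant is 9.
Nonzero, so no common point exists.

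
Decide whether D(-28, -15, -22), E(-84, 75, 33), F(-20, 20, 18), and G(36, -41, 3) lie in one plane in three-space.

No

With D as base: DE = (-56, 90, 55), DF = (8, 35, 40), DG = (64, -26, 25).
DF × DG = (1915, 2360, -2448).
DE · (DF × DG) = -29480.
Since -29480 ≠ 0, the four points are not coplanar.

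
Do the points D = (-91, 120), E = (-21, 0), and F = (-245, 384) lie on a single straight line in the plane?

Yes

DE = (70, -120), DF = (-154, 264).
det[DE; DF] = (70)(264) − (-120)(-154) = 0.
The determinant is zero, so the points are collinear.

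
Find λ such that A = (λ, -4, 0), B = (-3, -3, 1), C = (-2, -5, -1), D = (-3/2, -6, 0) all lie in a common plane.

-5/2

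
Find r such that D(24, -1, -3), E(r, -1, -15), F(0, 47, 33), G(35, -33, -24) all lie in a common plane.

44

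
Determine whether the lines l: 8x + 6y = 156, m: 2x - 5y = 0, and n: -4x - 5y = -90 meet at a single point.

Yes

Intersecting l and m: solving the 2×2 system gives (x, y) = (15, 6).
Substitute into n: (-4)(15) + (-5)(6) = -90.
This equals -90, so (15, 6) lies on all three lines and they are concurrent.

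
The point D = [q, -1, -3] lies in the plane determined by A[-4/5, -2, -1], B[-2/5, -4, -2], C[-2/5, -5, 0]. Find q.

-4/5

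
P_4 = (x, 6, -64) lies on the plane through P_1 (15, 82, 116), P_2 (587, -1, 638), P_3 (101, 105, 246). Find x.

Coplanarity requires P_1P_2 · (P_1P_3 × P_1P_4) = 0.
P_1P_2 = (572, -83, 522), P_1P_3 = (86, 23, 130); the triple product is linear in x with coefficient -22796 and constant term -1071412.
Setting it to zero: x = -47.

-47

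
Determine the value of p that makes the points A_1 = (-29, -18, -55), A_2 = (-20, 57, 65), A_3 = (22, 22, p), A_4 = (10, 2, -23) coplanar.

9

Normal to plane A_1A_2A_4: n = (0, 4392, -2745); plane equation n·P = 71919.
Requiring n·A_3 = 71919: (-2745)p + (96624) = 71919.
So p = 9.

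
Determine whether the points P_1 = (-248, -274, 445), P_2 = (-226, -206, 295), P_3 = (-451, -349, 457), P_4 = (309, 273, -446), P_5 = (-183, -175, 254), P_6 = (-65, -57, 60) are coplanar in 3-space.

No

The plane through P_1, P_2, P_3 has normal n = P_1P_2 × P_1P_3 = (-10434, 30186, 12154) and equation n·P = -274802.
Checking the remaining points: n·P_4 = -404012, n·P_5 = -286012, n·P_6 = -313152.
Since n·P_4 = -404012 ≠ -274802, P_4 is off the plane and the points are not all coplanar.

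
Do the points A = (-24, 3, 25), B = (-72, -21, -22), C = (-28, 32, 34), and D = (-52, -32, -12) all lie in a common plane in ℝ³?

With A as base: AB = (-48, -24, -47), AC = (-4, 29, 9), AD = (-28, -35, -37).
AC × AD = (-758, -400, 952).
AB · (AC × AD) = 1240.
Since 1240 ≠ 0, the four points are not coplanar.

No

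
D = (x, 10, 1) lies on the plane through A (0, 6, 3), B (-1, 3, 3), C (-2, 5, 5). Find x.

The plane through A, B, C has equation −6x + 2y − 5z = -3.
Substituting D: (-6)x + (15) = -3, so x = 3.

3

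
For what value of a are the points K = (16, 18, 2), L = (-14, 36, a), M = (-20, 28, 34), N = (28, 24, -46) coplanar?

-10

Coplanarity ⇔ det[KL; KM; KN] = 0.
Expanding, this is linear in a: (-336)a + (-3360) = 0.
So a = -10.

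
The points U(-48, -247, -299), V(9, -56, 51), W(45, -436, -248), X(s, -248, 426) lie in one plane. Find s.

225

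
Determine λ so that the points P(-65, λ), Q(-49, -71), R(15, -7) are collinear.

-87

Collinearity: (P − Q) must be parallel to (R − Q) = (64, 64).
Cross-multiplying the components: (λ − (-71))·(64) = (-16)·(64).
Solving gives λ = -87.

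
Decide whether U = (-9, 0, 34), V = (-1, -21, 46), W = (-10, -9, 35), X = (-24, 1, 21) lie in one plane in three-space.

No

A normal to the plane through U, V, W is n = UV × UW = (87, -20, -93).
The plane has equation n·P = -3945. For X: n·X = -4061.
-4061 ≠ -3945, so X is off the plane.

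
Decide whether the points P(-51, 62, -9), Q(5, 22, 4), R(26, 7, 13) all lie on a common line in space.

No

PQ = (56, -40, 13), PR = (77, -55, 22).
PQ × PR = (-165, -231, 0).
The cross product is nonzero, so the points do not lie on one line.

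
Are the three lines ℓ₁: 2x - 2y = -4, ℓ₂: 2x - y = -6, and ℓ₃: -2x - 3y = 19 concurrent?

No

Intersecting ℓ₁ and ℓ₂: solving the 2×2 system gives (x, y) = (-4, -2).
Substitute into ℓ₃: (-2)(-4) + (-3)(-2) = 14.
But ℓ₃ requires 19 ≠ 14, so the three lines have no common point.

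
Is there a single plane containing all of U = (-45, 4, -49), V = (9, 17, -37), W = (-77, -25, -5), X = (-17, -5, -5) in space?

Yes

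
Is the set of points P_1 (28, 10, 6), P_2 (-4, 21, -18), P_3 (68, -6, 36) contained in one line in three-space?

P_1P_2 = (-32, 11, -24), P_1P_3 = (40, -16, 30).
Comparing components 2 and 3: (11)(30) − (-24)(-16) = -54 ≠ 0, so P_1P_2 and P_1P_3 are not parallel and the points are not collinear.

No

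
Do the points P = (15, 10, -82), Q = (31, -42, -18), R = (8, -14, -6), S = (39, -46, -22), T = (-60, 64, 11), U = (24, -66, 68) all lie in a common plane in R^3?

No

The plane through P, Q, R has normal n = PQ × PR = (-2416, -1664, -748) and equation n·X = 8456.
Checking the remaining points: n·S = -1224, n·T = 30236, n·U = 976.
Since n·S = -1224 ≠ 8456, S is off the plane and the points are not all coplanar.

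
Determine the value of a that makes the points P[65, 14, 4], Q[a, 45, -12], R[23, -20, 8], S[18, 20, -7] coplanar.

38

Coplanarity ⇔ det[PQ; PR; PS] = 0.
Expanding, this is linear in a: (350)a + (-13300) = 0.
So a = 38.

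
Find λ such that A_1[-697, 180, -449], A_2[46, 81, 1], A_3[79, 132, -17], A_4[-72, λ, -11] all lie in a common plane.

Normal to plane A_1A_2A_3: n = (-21168, 28224, 41160); plane equation n·P = 1353576.
Requiring n·A_4 = 1353576: (28224)λ + (1071336) = 1353576.
So λ = 10.

10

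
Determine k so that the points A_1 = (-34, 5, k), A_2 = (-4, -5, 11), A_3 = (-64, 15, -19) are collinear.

-4

Collinearity requires A_1A_2 × A_1A_3 = 0; each component is linear in k.
The x-component gives (20)k + (80) = 0, so k = -4.
The remaining components then also vanish.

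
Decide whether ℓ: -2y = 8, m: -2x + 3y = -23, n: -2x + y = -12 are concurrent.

No

Intersecting ℓ and m: solving the 2×2 system gives (x, y) = (11/2, -4).
Substitute into n: (-2)(11/2) + (1)(-4) = -15.
But n requires -12 ≠ -15, so the three lines have no common point.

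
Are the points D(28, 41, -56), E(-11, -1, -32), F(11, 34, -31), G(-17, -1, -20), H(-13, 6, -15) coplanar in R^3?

The plane through D, E, F has normal n = DE × DF = (-882, 567, -441) and equation n·P = 23247.
Checking the remaining points: n·G = 23247, n·H = 21483.
Since n·H = 21483 ≠ 23247, H is off the plane and the points are not all coplanar.

No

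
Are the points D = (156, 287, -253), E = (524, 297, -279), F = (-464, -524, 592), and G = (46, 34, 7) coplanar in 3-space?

A normal to the plane through D, E, F is n = DE × DF = (-12636, -294840, -292248).
The plane has equation n·P = -12651552. For G: n·G = -12651552.
Equal, so G lies in the plane and all four are coplanar.

Yes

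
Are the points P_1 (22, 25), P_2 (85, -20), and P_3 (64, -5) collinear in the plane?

P_1P_2 = (63, -45), P_1P_3 = (42, -30).
det[P_1P_2; P_1P_3] = (63)(-30) − (-45)(42) = 0.
The determinant is zero, so the points are collinear.

Yes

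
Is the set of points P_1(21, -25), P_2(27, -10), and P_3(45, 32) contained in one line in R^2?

P_1P_2 = (6, 15), P_1P_3 = (24, 57).
det[P_1P_2; P_1P_3] = (6)(57) − (15)(24) = -18.
The determinant is nonzero, so they are not collinear.

No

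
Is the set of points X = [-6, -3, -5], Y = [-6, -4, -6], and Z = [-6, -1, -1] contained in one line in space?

No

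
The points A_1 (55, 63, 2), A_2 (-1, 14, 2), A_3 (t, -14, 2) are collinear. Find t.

-33

Direction A_1A_2 = (-56, -49, 0). From the y-coordinate of A_3, the parameter along the line is τ = (-14 − 63)/(-49) = 11/7.
Then t = 55 + 11/7·(-56) = -33.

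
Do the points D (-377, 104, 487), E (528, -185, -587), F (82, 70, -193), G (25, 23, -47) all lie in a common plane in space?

With D as base: DE = (905, -289, -1074), DF = (459, -34, -680), DG = (402, -81, -534).
DF × DG = (-36924, -28254, -23511).
DE · (DF × DG) = 0.
The scalar triple product vanishes, so the four points are coplanar.

Yes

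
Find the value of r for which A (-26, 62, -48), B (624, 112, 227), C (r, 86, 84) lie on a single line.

286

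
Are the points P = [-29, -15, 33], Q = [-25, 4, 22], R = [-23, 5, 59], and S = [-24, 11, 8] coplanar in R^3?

Yes

With P as base: PQ = (4, 19, -11), PR = (6, 20, 26), PS = (5, 26, -25).
PR × PS = (-1176, 280, 56).
PQ · (PR × PS) = 0.
The scalar triple product vanishes, so the four points are coplanar.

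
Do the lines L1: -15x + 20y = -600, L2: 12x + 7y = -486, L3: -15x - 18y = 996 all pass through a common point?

The three lines meet at one point iff the augmented coefficient matrix [aᵢ bᵢ cᵢ] has rank < 3, i.e. its determinant vanishes.
Here the determinant is 0.
It vanishes, so the lines are concurrent at (-16, -42).

Yes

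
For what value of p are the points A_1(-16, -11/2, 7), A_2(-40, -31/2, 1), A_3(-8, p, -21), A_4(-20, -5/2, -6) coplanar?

Coplanarity ⇔ det[A_1A_2; A_1A_3; A_1A_4] = 0.
Expanding, this is linear in p: (288)p + (-2736) = 0.
So p = 19/2.

19/2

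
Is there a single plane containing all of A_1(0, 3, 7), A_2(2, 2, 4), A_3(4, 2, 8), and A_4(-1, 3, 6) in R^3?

No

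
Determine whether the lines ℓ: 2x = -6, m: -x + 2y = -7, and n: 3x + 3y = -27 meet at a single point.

No

Lines aᵢx + bᵢy = cᵢ with pairwise distinct directions are concurrent exactly when det[aᵢ bᵢ cᵢ] = 0.
Here the determinant is -12.
Nonzero, so no common point exists.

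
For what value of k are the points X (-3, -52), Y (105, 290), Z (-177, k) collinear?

-603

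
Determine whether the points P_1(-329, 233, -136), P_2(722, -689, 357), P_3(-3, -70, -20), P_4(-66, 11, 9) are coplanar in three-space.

No

With P_1 as base: P_1P_2 = (1051, -922, 493), P_1P_3 = (326, -303, 116), P_1P_4 = (263, -222, 145).
P_1P_3 × P_1P_4 = (-18183, -16762, 7317).
P_1P_2 · (P_1P_3 × P_1P_4) = -48488.
Since -48488 ≠ 0, the four points are not coplanar.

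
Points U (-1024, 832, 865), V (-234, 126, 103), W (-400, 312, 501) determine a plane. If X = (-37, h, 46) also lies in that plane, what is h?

-29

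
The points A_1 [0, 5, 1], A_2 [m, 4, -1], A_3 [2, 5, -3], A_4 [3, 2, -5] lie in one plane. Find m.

1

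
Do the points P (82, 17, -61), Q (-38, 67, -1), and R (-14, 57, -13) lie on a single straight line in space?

Yes

PQ = (-120, 50, 60), PR = (-96, 40, 48).
Each component of PR is 4/5 times the corresponding component of PQ, so PR = 4/5·PQ and the points are collinear.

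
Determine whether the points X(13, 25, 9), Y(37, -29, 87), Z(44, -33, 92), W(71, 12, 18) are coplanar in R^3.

A normal to the plane through X, Y, Z is n = XY × XZ = (42, 426, 282).
The plane has equation n·P = 13734. For W: n·W = 13170.
13170 ≠ 13734, so W is off the plane.

No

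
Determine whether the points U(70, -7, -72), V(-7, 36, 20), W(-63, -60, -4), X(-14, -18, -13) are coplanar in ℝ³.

The four points are coplanar iff the 3×3 determinant with rows UV, UW, UX is zero.
Rows: (-77, 43, 92), (-133, -53, 68), (-84, -11, 59).
Expanding along the first row: (-77)(-2379) − (43)(-2135) + (92)(-2989) = 0.
Zero determinant ⇒ coplanar.

Yes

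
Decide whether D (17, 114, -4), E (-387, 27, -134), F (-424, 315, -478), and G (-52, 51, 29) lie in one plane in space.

No

With D as base: DE = (-404, -87, -130), DF = (-441, 201, -474), DG = (-69, -63, 33).
DF × DG = (-23229, 47259, 41652).
DE · (DF × DG) = -141777.
Since -141777 ≠ 0, the four points are not coplanar.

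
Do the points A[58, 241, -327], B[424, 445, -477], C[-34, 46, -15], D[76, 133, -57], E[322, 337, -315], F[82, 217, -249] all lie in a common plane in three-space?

No

The plane through A, B, C has normal n = AB × AC = (34398, -100392, -52602) and equation n·P = -4998534.
Checking the remaining points: n·D = -7739574, n·E = -6186318, n·F = -5866530.
Since n·D = -7739574 ≠ -4998534, D is off the plane and the points are not all coplanar.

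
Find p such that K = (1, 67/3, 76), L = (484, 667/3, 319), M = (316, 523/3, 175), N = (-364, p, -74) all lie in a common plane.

Coplanarity ⇔ det[KL; KM; KN] = 0.
Expanding, this is linear in p: (28728)p + (4050648) = 0.
So p = -141.

-141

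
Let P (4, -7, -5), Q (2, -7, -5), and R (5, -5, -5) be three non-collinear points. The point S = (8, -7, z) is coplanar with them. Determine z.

-5

Coplanarity requires PQ · (PR × PS) = 0.
PQ = (-2, 0, 0), PR = (1, 2, 0); the triple product is linear in z with coefficient -4 and constant term -20.
Setting it to zero: z = -5.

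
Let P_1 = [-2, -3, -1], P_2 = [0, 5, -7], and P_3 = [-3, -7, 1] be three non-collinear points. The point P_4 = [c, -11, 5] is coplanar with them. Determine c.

-4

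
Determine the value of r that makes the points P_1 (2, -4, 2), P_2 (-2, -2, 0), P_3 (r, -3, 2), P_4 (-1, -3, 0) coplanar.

Coplanarity ⇔ det[P_1P_2; P_1P_3; P_1P_4] = 0.
Expanding, this is linear in r: (2)r + (-2) = 0.
So r = 1.

1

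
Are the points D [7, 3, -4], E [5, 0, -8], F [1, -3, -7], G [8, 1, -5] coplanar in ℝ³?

No

A normal to the plane through D, E, F is n = DE × DF = (-15, 18, -6).
The plane has equation n·P = -27. For G: n·G = -72.
-72 ≠ -27, so G is off the plane.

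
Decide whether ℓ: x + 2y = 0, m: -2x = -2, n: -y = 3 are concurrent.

No

Lines aᵢx + bᵢy = cᵢ with pairwise distinct directions are concurrent exactly when det[aᵢ bᵢ cᵢ] = 0.
Here the determinant is 10.
Nonzero, so no common point exists.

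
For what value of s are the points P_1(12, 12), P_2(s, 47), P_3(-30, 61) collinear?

Collinearity: (P_2 − P_1) must be parallel to (P_3 − P_1) = (-42, 49).
Cross-multiplying the components: (s − 12)·(49) = (35)·(-42).
Solving gives s = -18.

-18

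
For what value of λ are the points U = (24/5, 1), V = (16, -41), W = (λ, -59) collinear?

The three points are collinear iff det[UV; UW] = 0.
This determinant is linear in λ: (42)λ + (-4368/5) = 0, so λ = 104/5.

104/5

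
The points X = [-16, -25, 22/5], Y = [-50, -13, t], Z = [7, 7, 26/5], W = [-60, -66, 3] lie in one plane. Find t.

18/5

The points are coplanar iff XY · (XZ × XW) = 0.
Expanding, this is linear in t: (465)t + (-1674) = 0.
So t = 18/5.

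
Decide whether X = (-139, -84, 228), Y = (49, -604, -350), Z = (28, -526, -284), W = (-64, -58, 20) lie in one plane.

No

The four points are coplanar iff the 3×3 determinant with rows XY, XZ, XW is zero.
Rows: (188, -520, -578), (167, -442, -512), (75, 26, -208).
Expanding along the first row: (188)(105248) − (-520)(3664) + (-578)(37492) = 21528.
Nonzero ⇒ not coplanar.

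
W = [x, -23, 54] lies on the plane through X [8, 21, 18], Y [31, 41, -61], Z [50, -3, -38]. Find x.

Coplanarity requires XY · (XZ × XW) = 0.
XY = (23, 20, -79), XZ = (42, -24, -56); the triple product is linear in x with coefficient -3016 and constant term 63336.
Setting it to zero: x = 21.

21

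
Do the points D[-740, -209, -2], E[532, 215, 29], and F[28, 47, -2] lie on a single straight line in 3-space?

DE = (1272, 424, 31), DF = (768, 256, 0).
Comparing components 2 and 3: (424)(0) − (31)(256) = -7936 ≠ 0, so DE and DF are not parallel and the points are not collinear.

No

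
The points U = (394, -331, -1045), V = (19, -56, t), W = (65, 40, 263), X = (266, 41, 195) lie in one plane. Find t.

Normal to plane UWX: n = (-26536, 240536, -74900); plane equation n·P = -11802100.
Requiring n·V = -11802100: (-74900)t + (-13974200) = -11802100.
So t = -29.

-29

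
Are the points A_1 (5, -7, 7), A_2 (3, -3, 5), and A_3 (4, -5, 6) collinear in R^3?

A_1A_2 = (-2, 4, -2), A_1A_3 = (-1, 2, -1).
A_1A_2 × A_1A_3 = (0, 0, 0).
The cross product vanishes, so the three points are collinear.

Yes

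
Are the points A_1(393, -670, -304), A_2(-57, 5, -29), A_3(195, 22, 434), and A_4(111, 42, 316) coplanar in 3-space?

The four points are coplanar iff the 3×3 determinant with rows A_1A_2, A_1A_3, A_1A_4 is zero.
Rows: (-450, 675, 275), (-198, 692, 738), (-282, 712, 620).
Expanding along the first row: (-450)(-96416) − (675)(85356) + (275)(54168) = 668100.
Nonzero ⇒ not coplanar.

No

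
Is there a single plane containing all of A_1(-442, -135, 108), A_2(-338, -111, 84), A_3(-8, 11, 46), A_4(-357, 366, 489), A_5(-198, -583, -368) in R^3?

Yes

The plane through A_1, A_2, A_3 has normal n = A_1A_2 × A_1A_3 = (2016, -3968, 4768) and equation n·P = 159552.
Checking the remaining points: n·A_4 = 159552, n·A_5 = 159552.
All equal 159552, so all 5 points lie in one plane.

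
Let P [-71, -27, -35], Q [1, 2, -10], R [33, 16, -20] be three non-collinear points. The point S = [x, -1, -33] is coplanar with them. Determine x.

-9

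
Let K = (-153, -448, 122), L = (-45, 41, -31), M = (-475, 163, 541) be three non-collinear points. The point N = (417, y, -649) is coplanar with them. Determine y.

A normal to the plane is n = KL × KM = (298374, 4014, 223446).
N lies in the plane iff n · KN = 0.
This gives (4014)y + (-405414) = 0, so y = 101.

101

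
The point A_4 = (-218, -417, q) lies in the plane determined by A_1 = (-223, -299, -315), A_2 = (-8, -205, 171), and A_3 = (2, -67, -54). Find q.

-81

The plane through A_1, A_2, A_3 has equation −88218x + 53235y + 28730z = -5294601.
Substituting A_4: (28730)q + (-2967471) = -5294601, so q = -81.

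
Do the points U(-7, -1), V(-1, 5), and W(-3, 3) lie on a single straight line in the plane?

Yes

UV = (6, 6), UW = (4, 4).
Checking proportionality: UW = 2/3·UV, so the vectors are parallel and the points are collinear.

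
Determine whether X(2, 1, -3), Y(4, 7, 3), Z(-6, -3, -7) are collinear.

XY = (2, 6, 6), XZ = (-8, -4, -4).
Comparing components 3 and 1: (6)(-8) − (2)(-4) = -40 ≠ 0, so XY and XZ are not parallel and the points are not collinear.

No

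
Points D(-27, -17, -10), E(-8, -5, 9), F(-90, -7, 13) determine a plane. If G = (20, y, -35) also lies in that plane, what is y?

The plane through D, E, F has equation 86x − 1634y + 946z = 15996.
Substituting G: (-1634)y + (-31390) = 15996, so y = -29.

-29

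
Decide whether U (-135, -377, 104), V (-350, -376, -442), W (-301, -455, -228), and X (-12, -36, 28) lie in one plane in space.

Yes

A normal to the plane through U, V, W is n = UV × UW = (-42920, 19256, 16936).
The plane has equation n·P = 296032. For X: n·X = 296032.
Equal, so X lies in the plane and all four are coplanar.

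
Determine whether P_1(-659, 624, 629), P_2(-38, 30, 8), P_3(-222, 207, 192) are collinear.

No

P_1P_2 = (621, -594, -621), P_1P_3 = (437, -417, -437).
P_1P_2 × P_1P_3 = (621, 0, 621).
The cross product is nonzero, so the points do not lie on one line.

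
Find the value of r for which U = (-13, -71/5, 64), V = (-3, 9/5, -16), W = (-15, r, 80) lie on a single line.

-87/5

Direction UV = (10, 16, -80). From the x-coordinate of W, the parameter along the line is τ = (-15 − (-13))/10 = -1/5.
Then r = (-71/5) + (-1/5)·(16) = -87/5.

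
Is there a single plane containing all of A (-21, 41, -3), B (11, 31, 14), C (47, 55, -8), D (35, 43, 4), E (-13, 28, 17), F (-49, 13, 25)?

No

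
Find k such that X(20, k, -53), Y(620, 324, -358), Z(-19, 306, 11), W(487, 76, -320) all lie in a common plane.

The points are coplanar iff XY · (XZ × XW) = 0.
Expanding, this is linear in k: (24795)k + (-1140570) = 0.
So k = 46.

46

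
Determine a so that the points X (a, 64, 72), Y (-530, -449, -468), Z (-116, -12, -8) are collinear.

-44

Collinearity requires XY × XZ = 0; each component is linear in a.
The y-component gives (460)a + (20240) = 0, so a = -44.
The remaining components then also vanish.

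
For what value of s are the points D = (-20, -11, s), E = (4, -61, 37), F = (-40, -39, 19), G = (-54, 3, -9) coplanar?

The points are coplanar iff DE · (DF × DG) = 0.
Expanding, this is linear in s: (1540)s + (-4620) = 0.
So s = 3.

3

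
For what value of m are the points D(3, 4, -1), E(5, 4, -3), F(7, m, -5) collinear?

Direction DE = (2, 0, -2). From the x-coordinate of F, the parameter along the line is τ = (7 − 3)/2 = 2.
Then m = 4 + 2·(0) = 4.

4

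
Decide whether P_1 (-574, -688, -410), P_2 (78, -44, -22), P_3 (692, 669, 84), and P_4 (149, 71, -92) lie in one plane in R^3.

No

The four points are coplanar iff the 3×3 determinant with rows P_1P_2, P_1P_3, P_1P_4 is zero.
Rows: (652, 644, 388), (1266, 1357, 494), (723, 759, 318).
Expanding along the first row: (652)(56580) − (644)(45426) + (388)(-20217) = -208380.
Nonzero ⇒ not coplanar.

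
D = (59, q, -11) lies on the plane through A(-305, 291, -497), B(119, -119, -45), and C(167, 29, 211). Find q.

32

A normal to the plane is n = AB × AC = (-171856, -86848, 82432).
D lies in the plane iff n · AD = 0.
This gives (-86848)q + (2779136) = 0, so q = 32.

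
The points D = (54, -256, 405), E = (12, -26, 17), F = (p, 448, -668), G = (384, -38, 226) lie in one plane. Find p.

The points are coplanar iff DE · (DF × DG) = 0.
Expanding, this is linear in p: (-43414)p + (6512100) = 0.
So p = 150.

150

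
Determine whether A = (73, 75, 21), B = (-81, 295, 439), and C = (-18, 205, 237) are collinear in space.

AB = (-154, 220, 418), AC = (-91, 130, 216).
AB × AC = (-6820, -4774, 0).
The cross product is nonzero, so the points do not lie on one line.

No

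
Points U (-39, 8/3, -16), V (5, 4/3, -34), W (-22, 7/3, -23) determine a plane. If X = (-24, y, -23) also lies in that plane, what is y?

17/3

Coplanarity requires UV · (UW × UX) = 0.
UV = (44, -4/3, -18), UW = (17, -1/3, -7); the triple product is linear in y with coefficient 2 and constant term -34/3.
Setting it to zero: y = 17/3.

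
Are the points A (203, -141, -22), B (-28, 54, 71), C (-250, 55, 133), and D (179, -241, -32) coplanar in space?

With A as base: AB = (-231, 195, 93), AC = (-453, 196, 155), AD = (-24, -100, -10).
AC × AD = (13540, -8250, 50004).
AB · (AC × AD) = -86118.
Since -86118 ≠ 0, the four points are not coplanar.

No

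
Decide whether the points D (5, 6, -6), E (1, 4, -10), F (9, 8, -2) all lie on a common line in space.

Yes

DE = (-4, -2, -4), DF = (4, 2, 4).
Each component of DF is -1 times the corresponding component of DE, so DF = -1·DE and the points are collinear.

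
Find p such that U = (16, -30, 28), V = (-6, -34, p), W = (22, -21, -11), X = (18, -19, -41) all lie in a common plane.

Normal to plane UWX: n = (-192, 336, 48); plane equation n·P = -11808.
Requiring n·V = -11808: (48)p + (-10272) = -11808.
So p = -32.

-32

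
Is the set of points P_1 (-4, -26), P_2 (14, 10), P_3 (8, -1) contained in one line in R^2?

No

P_1P_2 = (18, 36), P_1P_3 = (12, 25).
det[P_1P_2; P_1P_3] = (18)(25) − (36)(12) = 18.
The determinant is nonzero, so they are not collinear.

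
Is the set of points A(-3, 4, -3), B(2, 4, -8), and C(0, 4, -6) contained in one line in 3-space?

Yes

AB = (5, 0, -5), AC = (3, 0, -3).
Each component of AC is 3/5 times the corresponding component of AB, so AC = 3/5·AB and the points are collinear.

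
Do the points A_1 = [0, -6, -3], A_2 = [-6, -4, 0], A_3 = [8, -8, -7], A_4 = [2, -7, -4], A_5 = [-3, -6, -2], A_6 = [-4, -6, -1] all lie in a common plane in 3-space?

No

The plane through A_1, A_2, A_3 has normal n = A_1A_2 × A_1A_3 = (-2, 0, -4) and equation n·P = 12.
Checking the remaining points: n·A_4 = 12, n·A_5 = 14, n·A_6 = 12.
Since n·A_5 = 14 ≠ 12, A_5 is off the plane and the points are not all coplanar.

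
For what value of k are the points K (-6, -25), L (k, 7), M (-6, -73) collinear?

-6

Collinearity: (L − K) must be parallel to (M − K) = (0, -48).
Cross-multiplying the components: (k − (-6))·(-48) = (32)·(0).
Solving gives k = -6.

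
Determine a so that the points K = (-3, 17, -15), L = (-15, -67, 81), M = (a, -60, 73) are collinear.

Collinearity requires KL × KM = 0; each component is linear in a.
The y-component gives (96)a + (1344) = 0, so a = -14.
The remaining components then also vanish.

-14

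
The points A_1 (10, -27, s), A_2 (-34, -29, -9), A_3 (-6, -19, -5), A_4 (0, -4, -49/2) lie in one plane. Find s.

19

Coplanarity ⇔ det[A_1A_2; A_1A_3; A_1A_4] = 0.
Expanding, this is linear in s: (-360)s + (6840) = 0.
So s = 19.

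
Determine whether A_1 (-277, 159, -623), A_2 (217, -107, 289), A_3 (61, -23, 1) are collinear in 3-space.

Yes

A_1A_2 = (494, -266, 912), A_1A_3 = (338, -182, 624).
Each component of A_1A_3 is 13/19 times the corresponding component of A_1A_2, so A_1A_3 = 13/19·A_1A_2 and the points are collinear.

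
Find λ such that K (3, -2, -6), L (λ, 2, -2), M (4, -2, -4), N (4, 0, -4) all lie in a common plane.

The points are coplanar iff KL · (KM × KN) = 0.
Expanding, this is linear in λ: (-4)λ + (20) = 0.
So λ = 5.

5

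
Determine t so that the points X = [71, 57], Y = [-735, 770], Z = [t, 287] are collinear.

Collinearity: (Z − X) must be parallel to (Y − X) = (-806, 713).
Cross-multiplying the components: (t − 71)·(713) = (230)·(-806).
Solving gives t = -189.

-189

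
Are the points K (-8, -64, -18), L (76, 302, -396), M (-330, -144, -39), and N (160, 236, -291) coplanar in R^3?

No

With K as base: KL = (84, 366, -378), KM = (-322, -80, -21), KN = (168, 300, -273).
KM × KN = (28140, -91434, -83160).
KL · (KM × KN) = 333396.
Since 333396 ≠ 0, the four points are not coplanar.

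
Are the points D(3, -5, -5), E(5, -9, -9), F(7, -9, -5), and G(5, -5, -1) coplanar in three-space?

Yes

With D as base: DE = (2, -4, -4), DF = (4, -4, 0), DG = (2, 0, 4).
DF × DG = (-16, -16, 8).
DE · (DF × DG) = 0.
The scalar triple product vanishes, so the four points are coplanar.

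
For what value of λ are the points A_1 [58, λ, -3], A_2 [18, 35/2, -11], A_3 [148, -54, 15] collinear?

-9/2

Collinearity requires A_1A_2 × A_1A_3 = 0; each component is linear in λ.
The x-component gives (-26)λ + (-117) = 0, so λ = -9/2.
The remaining components then also vanish.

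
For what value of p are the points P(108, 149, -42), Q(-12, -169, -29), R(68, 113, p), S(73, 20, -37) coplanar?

-40

Normal to plane PQS: n = (87, 145, 4350); plane equation n·X = -151699.
Requiring n·R = -151699: (4350)p + (22301) = -151699.
So p = -40.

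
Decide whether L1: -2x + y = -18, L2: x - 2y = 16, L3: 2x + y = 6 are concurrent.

No

Intersecting L1 and L2: solving the 2×2 system gives (x, y) = (20/3, -14/3).
Substitute into L3: (2)(20/3) + (1)(-14/3) = 26/3.
But L3 requires 6 ≠ 26/3, so the three lines have no common point.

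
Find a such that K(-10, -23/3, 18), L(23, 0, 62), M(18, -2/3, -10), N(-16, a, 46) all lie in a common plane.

Normal to plane KLM: n = (-1568/3, 2156, 49/3); plane equation n·P = -33026/3.
Requiring n·N = -33026/3: (2156)a + (9114) = -33026/3.
So a = -28/3.

-28/3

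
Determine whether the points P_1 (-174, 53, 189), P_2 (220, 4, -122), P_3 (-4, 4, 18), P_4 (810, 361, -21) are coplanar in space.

The four points are coplanar iff the 3×3 determinant with rows P_1P_2, P_1P_3, P_1P_4 is zero.
Rows: (394, -49, -311), (170, -49, -171), (984, 308, -210).
Expanding along the first row: (394)(62958) − (-49)(132564) + (-311)(100576) = 21952.
Nonzero ⇒ not coplanar.

No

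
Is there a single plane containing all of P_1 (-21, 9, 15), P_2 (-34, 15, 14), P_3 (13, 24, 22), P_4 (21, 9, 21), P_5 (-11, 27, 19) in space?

Yes

The plane through P_1, P_2, P_3 has normal n = P_1P_2 × P_1P_3 = (57, 57, -399) and equation n·P = -6669.
Checking the remaining points: n·P_4 = -6669, n·P_5 = -6669.
All equal -6669, so all 5 points lie in one plane.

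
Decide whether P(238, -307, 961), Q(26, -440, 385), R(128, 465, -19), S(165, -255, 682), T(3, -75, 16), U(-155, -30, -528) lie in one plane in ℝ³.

No

The plane through P, Q, R has normal n = PQ × PR = (575012, -144400, -178294) and equation n·X = 9843122.
Checking the remaining points: n·S = 10102472, n·T = 9702332, n·U = 9344372.
Since n·S = 10102472 ≠ 9843122, S is off the plane and the points are not all coplanar.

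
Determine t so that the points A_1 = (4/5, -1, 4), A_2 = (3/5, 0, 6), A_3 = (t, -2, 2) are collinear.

1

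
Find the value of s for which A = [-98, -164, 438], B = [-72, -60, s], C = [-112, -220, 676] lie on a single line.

Direction AC = (-14, -56, 238). From the x-coordinate of B, the parameter along the line is τ = (-72 − (-98))/(-14) = -13/7.
Then s = 438 + (-13/7)·(238) = -4.

-4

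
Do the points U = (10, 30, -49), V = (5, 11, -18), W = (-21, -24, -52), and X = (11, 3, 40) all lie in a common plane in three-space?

No

The four points are coplanar iff the 3×3 determinant with rows UV, UW, UX is zero.
Rows: (-5, -19, 31), (-31, -54, -3), (1, -27, 89).
Expanding along the first row: (-5)(-4887) − (-19)(-2756) + (31)(891) = -308.
Nonzero ⇒ not coplanar.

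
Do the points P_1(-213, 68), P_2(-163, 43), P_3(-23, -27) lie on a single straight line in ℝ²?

Yes

P_1P_2 = (50, -25), P_1P_3 = (190, -95).
Twice the signed area of △P_1P_2P_3 is (50)(-95) − (-25)(190) = 0.
The triangle is degenerate (zero area), so the points are collinear.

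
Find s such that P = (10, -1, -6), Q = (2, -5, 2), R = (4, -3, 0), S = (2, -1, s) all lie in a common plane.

Normal to plane PQR: n = (-8, 0, -8); plane equation n·X = -32.
Requiring n·S = -32: (-8)s + (-16) = -32.
So s = 2.

2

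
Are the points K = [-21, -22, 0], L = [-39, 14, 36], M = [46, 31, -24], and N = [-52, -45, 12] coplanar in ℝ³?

With K as base: KL = (-18, 36, 36), KM = (67, 53, -24), KN = (-31, -23, 12).
KM × KN = (84, -60, 102).
KL · (KM × KN) = 0.
The scalar triple product vanishes, so the four points are coplanar.

Yes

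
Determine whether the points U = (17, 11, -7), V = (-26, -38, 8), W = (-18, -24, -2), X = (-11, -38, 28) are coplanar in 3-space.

The four points are coplanar iff the 3×3 determinant with rows UV, UW, UX is zero.
Rows: (-43, -49, 15), (-35, -35, 5), (-28, -49, 35).
Expanding along the first row: (-43)(-980) − (-49)(-1085) + (15)(735) = 0.
Zero determinant ⇒ coplanar.

Yes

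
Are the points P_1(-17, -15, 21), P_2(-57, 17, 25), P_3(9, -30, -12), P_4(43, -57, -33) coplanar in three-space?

No

The four points are coplanar iff the 3×3 determinant with rows P_1P_2, P_1P_3, P_1P_4 is zero.
Rows: (-40, 32, 4), (26, -15, -33), (60, -42, -54).
Expanding along the first row: (-40)(-576) − (32)(576) + (4)(-192) = 3840.
Nonzero ⇒ not coplanar.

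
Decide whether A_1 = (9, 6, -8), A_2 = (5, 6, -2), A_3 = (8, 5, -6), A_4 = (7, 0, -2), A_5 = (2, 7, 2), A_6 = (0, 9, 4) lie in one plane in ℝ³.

The plane through A_1, A_2, A_3 has normal n = A_1A_2 × A_1A_3 = (6, 2, 4) and equation n·P = 34.
Checking the remaining points: n·A_4 = 34, n·A_5 = 34, n·A_6 = 34.
All equal 34, so all 6 points lie in one plane.

Yes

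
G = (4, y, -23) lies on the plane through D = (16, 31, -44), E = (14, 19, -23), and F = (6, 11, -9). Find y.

The plane through D, E, F has equation −140y − 80z = -820.
Substituting G: (-140)y + (1840) = -820, so y = 19.

19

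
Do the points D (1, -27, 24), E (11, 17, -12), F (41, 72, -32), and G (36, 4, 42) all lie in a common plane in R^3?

The four points are coplanar iff the 3×3 determinant with rows DE, DF, DG is zero.
Rows: (10, 44, -36), (40, 99, -56), (35, 31, 18).
Expanding along the first row: (10)(3518) − (44)(2680) + (-36)(-2225) = -2640.
Nonzero ⇒ not coplanar.

No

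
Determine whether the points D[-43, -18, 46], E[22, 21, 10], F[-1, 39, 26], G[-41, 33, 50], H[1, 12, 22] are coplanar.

The plane through D, E, F has normal n = DE × DF = (1272, -212, 2067) and equation n·P = 44202.
Checking the remaining points: n·G = 44202, n·H = 44202.
All equal 44202, so all 5 points lie in one plane.

Yes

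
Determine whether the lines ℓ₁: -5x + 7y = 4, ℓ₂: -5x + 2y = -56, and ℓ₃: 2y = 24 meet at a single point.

The three lines meet at one point iff the augmented coefficient matrix [aᵢ bᵢ cᵢ] has rank < 3, i.e. its determinant vanishes.
Here the determinant is 0.
It vanishes, so the lines are concurrent at (16, 12).

Yes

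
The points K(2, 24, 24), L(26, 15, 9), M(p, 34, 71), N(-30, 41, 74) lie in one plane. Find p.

Coplanarity ⇔ det[KL; KM; KN] = 0.
Expanding, this is linear in p: (195)p + (1170) = 0.
So p = -6.

-6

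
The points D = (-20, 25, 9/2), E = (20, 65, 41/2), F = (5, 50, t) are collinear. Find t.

Direction DE = (40, 40, 16). From the x-coordinate of F, the parameter along the line is τ = (5 − (-20))/40 = 5/8.
Then t = 9/2 + 5/8·(16) = 29/2.

29/2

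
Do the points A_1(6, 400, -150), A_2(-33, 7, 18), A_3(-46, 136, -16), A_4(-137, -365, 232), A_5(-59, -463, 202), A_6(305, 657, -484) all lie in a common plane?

Yes

The plane through A_1, A_2, A_3 has normal n = A_1A_2 × A_1A_3 = (-8310, -3510, -10140) and equation n·P = 67140.
Checking the remaining points: n·A_4 = 67140, n·A_5 = 67140, n·A_6 = 67140.
All equal 67140, so all 6 points lie in one plane.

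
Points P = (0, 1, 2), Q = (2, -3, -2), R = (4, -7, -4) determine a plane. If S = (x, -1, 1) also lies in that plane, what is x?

1

A normal to the plane is n = PQ × PR = (-8, -4, 0).
S lies in the plane iff n · PS = 0.
This gives (-8)x + (8) = 0, so x = 1.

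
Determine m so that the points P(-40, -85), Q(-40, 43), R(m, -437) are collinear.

-40

Collinearity: (R − P) must be parallel to (Q − P) = (0, 128).
Cross-multiplying the components: (m − (-40))·(128) = (-352)·(0).
Solving gives m = -40.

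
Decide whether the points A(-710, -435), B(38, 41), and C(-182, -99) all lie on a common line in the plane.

AB = (748, 476), AC = (528, 336).
Checking proportionality: AC = 12/17·AB, so the vectors are parallel and the points are collinear.

Yes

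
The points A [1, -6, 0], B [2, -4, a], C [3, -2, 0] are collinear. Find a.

0

Direction AC = (2, 4, 0). From the x-coordinate of B, the parameter along the line is τ = (2 − 1)/2 = 1/2.
Then a = 0 + 1/2·(0) = 0.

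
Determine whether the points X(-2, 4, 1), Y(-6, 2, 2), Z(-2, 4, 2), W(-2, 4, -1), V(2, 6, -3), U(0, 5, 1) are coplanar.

Yes

The plane through X, Y, Z has normal n = XY × XZ = (-2, 4, 0) and equation n·P = 20.
Checking the remaining points: n·W = 20, n·V = 20, n·U = 20.
All equal 20, so all 6 points lie in one plane.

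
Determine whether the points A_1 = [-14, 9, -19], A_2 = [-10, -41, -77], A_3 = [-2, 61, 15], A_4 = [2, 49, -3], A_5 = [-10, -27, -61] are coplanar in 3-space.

No

The plane through A_1, A_2, A_3 has normal n = A_1A_2 × A_1A_3 = (1316, -832, 808) and equation n·P = -41264.
Checking the remaining points: n·A_4 = -40560, n·A_5 = -39984.
Since n·A_4 = -40560 ≠ -41264, A_4 is off the plane and the points are not all coplanar.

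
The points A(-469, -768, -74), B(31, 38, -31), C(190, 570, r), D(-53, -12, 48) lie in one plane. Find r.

Normal to plane ABD: n = (65824, -43112, 42704); plane equation n·P = -921536.
Requiring n·C = -921536: (42704)r + (-12067280) = -921536.
So r = 261.

261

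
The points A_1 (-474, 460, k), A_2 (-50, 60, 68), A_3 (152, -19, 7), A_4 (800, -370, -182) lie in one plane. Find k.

The points are coplanar iff A_1A_2 · (A_1A_3 × A_1A_4) = 0.
Expanding, this is linear in k: (19710)k + (-3547800) = 0.
So k = 180.

180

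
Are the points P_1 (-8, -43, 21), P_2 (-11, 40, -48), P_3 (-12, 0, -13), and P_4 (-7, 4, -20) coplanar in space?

Yes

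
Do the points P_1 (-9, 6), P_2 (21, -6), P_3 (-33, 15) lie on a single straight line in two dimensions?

P_1P_2 = (30, -12), P_1P_3 = (-24, 9).
det[P_1P_2; P_1P_3] = (30)(9) − (-12)(-24) = -18.
The determinant is nonzero, so they are not collinear.

No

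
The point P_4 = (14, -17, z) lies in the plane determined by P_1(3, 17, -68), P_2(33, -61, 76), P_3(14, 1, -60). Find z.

Coplanarity requires P_1P_2 · (P_1P_3 × P_1P_4) = 0.
P_1P_2 = (30, -78, 144), P_1P_3 = (11, -16, 8); the triple product is linear in z with coefficient 378 and constant term -1512.
Setting it to zero: z = 4.

4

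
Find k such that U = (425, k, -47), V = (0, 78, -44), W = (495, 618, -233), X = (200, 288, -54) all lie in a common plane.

522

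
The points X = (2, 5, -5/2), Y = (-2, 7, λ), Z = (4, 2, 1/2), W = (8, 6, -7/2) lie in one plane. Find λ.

-9/2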